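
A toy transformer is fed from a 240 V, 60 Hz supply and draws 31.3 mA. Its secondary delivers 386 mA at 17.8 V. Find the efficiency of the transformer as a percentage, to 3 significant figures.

P_in = 240 × 0.0313 = 7.51200 W.
P_out = 17.8 × 0.386 = 6.87080 W.
η = P_out/P_in = 6.87080/7.51200 = 0.915.

η ≈ 91.5%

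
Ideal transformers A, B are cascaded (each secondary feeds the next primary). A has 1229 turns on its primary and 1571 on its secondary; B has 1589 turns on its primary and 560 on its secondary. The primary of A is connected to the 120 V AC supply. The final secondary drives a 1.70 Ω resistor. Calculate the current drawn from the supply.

Secondary of A: V = 120.00 × 1571/1229 = 153.39 V.
Secondary of B: V = 153.39 × 560/1589 = 54.059 V.
I_load = 54.059/1.70 = 31.800 A, so P_out = 54.059 × 31.800 = 1719.1 W.
All ideal ⇒ P_in = P_out, so I_supply = 1719.1/120 = 14.3 A.

I_supply ≈ 14.3 A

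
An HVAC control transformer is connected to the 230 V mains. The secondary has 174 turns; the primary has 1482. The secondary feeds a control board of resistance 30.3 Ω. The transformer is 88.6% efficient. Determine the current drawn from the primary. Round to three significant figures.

V_s = 230 × 174/1482 = 27.004 V.
I_s = V_s/R = 27.004/30.3 = 0.89122 A.
P_out = V_s I_s = 27.004 × 0.89122 = 24.067 W.
P_in = P_out/η = 24.067/0.886 = 27.163 W.
I_p = P_in/V_p = 27.163/230 = 0.118 A.

I_p ≈ 0.118 A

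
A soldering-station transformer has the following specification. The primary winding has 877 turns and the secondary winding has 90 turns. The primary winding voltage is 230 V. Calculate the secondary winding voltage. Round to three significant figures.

V_s ≈ 23.6 V

V_s/V_p = N_s/N_p, so V_s = 230 × 90/877 = 23.6 V.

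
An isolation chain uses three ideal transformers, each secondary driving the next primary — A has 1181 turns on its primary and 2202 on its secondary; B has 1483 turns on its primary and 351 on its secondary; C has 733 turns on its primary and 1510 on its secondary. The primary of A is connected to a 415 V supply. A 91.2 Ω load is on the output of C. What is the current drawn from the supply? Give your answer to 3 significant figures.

I_supply ≈ 3.76 A

Secondary of A: V = 415.00 × 2202/1181 = 773.78 V.
Secondary of B: V = 773.78 × 351/1483 = 183.14 V.
Secondary of C: V = 183.14 × 1510/733 = 377.27 V.
I_load = 377.27/91.2 = 4.1368 A, so P_out = 377.27 × 4.1368 = 1560.7 W.
All ideal ⇒ P_in = P_out, so I_supply = 1560.7/415 = 3.76 A.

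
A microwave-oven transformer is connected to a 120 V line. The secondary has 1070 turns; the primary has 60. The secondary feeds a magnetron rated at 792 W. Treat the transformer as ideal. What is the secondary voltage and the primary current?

V_s = V_p × N_s/N_p = 120 × 1070/60 = 2140.0 V.
I_s = P/V_s = 792/2140.0 = 0.37009 A.
I_p = I_s × N_s/N_p = 0.37009 × 1070/60 = 6.60 A.

V_s ≈ 2140 V, I_p ≈ 6.60 A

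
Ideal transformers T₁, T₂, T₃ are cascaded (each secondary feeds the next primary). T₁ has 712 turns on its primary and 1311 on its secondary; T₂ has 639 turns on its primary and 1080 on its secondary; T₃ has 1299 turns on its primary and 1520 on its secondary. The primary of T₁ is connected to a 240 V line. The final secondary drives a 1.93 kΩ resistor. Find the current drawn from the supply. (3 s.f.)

After T₁: V = 240.00 × 1311/712 = 441.91 V.
After T₂: V = 441.91 × 1080/639 = 746.89 V.
After T₃: V = 746.89 × 1520/1299 = 873.96 V.
I_load = 873.96/1930 = 0.45283 A, so P_out = 873.96 × 0.45283 = 395.75 W.
All ideal ⇒ P_in = P_out, so I_supply = 395.75/240 = 1.65 A.

I_supply ≈ 1.65 A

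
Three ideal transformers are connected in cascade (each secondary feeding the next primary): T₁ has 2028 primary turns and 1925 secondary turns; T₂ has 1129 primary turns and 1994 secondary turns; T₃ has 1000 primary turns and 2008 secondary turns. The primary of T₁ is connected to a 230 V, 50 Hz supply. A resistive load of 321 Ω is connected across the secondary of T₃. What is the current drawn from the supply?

Secondary of T₁: V = 230.00 × 1925/2028 = 218.32 V.
Secondary of T₂: V = 218.32 × 1994/1129 = 385.59 V.
Secondary of T₃: V = 385.59 × 2008/1000 = 774.26 V.
I_load = 774.26/321 = 2.4120 A, so P_out = 774.26 × 2.4120 = 1867.5 W.
All ideal ⇒ P_in = P_out, so I_supply = 1867.5/230 = 8.12 A.

I_supply ≈ 8.12 A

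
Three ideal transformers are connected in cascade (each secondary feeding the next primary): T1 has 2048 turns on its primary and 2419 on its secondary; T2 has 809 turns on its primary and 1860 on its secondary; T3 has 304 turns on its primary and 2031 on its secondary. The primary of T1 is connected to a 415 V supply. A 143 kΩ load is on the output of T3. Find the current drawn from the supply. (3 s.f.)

I_supply ≈ 0.955 A

Secondary of T1: V = 415.00 × 2419/2048 = 490.18 V.
Secondary of T2: V = 490.18 × 1860/809 = 1127.0 V.
Secondary of T3: V = 1127.0 × 2031/304 = 7529.3 V.
I_load = 7529.3/143000 = 0.052652 A, so P_out = 7529.3 × 0.052652 = 396.44 W.
All ideal ⇒ P_in = P_out, so I_supply = 396.44/415 = 0.955 A.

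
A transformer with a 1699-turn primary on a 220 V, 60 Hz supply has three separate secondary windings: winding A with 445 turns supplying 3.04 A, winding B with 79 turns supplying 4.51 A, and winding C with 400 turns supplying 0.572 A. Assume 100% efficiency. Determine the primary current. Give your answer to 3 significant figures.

V_A = 220 × 445/1699 = 57.622 V; V_B = 220 × 79/1699 = 10.230 V; V_C = 220 × 400/1699 = 51.795 V.
P_out = V_A I_A + V_B I_B + V_C I_C = 57.622×3.04 + 10.230×4.51 + 51.795×0.572 = 175.17 + 46.135 + 29.627 = 250.93 W.
Ideal ⇒ P_in = P_out, so I_p = P_out/V_p = 250.93/220 = 1.14 A.

I_p ≈ 1.14 A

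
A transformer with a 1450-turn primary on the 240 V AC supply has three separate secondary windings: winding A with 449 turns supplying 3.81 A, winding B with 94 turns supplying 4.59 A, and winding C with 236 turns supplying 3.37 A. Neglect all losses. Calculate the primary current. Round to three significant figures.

V_A = 240 × 449/1450 = 74.317 V; V_B = 240 × 94/1450 = 15.559 V; V_C = 240 × 236/1450 = 39.062 V.
P_out = V_A I_A + V_B I_B + V_C I_C = 74.317×3.81 + 15.559×4.59 + 39.062×3.37 = 283.15 + 71.414 + 131.64 = 486.20 W.
Ideal ⇒ P_in = P_out, so I_p = P_out/V_p = 486.20/240 = 2.03 A.

I_p ≈ 2.03 A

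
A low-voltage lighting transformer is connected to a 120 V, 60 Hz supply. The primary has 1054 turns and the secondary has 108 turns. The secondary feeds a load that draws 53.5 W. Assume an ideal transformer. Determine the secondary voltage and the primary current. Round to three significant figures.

V_s ≈ 12.3 V, I_p ≈ 0.446 A

V_s = V_p × N_s/N_p = 120 × 108/1054 = 12.296 V.
I_s = P/V_s = 53.5/12.296 = 4.3510 A.
I_p = I_s × N_s/N_p = 4.3510 × 108/1054 = 0.446 A.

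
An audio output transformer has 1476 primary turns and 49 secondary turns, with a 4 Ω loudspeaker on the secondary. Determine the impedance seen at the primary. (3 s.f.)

Z_p = (N_p/N_s)² × Z_s = (1476/49)² × 4 = 3630 Ω.

Z_p ≈ 3630 Ω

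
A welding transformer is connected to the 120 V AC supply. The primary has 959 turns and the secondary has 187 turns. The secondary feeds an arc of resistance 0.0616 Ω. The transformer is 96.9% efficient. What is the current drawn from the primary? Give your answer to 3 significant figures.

V_s = 120 × 187/959 = 23.399 V.
I_s = V_s/R = 23.399/0.0616 = 379.86 A.
P_out = V_s I_s = 23.399 × 379.86 = 8888.5 W.
P_in = P_out/η = 8888.5/0.969 = 9172.8 W.
I_p = P_in/V_p = 9172.8/120 = 76.4 A.

I_p ≈ 76.4 A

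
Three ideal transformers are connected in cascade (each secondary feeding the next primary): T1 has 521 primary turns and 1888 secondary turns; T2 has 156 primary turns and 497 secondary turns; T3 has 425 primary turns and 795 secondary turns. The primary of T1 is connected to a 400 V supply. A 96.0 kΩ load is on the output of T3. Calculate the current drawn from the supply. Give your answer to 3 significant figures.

I_supply ≈ 1.94 A

Secondary of T1: V = 400.00 × 1888/521 = 1449.5 V.
Secondary of T2: V = 1449.5 × 497/156 = 4618.0 V.
Secondary of T3: V = 4618.0 × 795/425 = 8638.4 V.
I_load = 8638.4/96000 = 0.089984 A, so P_out = 8638.4 × 0.089984 = 777.32 W.
All ideal ⇒ P_in = P_out, so I_supply = 777.32/400 = 1.94 A.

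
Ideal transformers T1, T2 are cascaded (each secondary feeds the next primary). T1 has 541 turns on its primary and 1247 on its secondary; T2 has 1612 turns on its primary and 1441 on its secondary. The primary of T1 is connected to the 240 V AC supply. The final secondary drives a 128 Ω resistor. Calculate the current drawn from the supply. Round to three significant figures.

I_supply ≈ 7.96 A

After T1: V = 240.00 × 1247/541 = 553.20 V.
After T2: V = 553.20 × 1441/1612 = 494.51 V.
I_load = 494.51/128 = 3.8634 A, so P_out = 494.51 × 3.8634 = 1910.5 W.
All ideal ⇒ P_in = P_out, so I_supply = 1910.5/240 = 7.96 A.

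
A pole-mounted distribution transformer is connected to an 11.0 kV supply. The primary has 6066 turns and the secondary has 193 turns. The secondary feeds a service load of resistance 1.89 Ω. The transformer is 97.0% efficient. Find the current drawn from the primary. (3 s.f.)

I_p ≈ 6.07 A

V_s = 11000 × 193/6066 = 349.98 V.
I_s = V_s/R = 349.98/1.89 = 185.18 A.
P_out = V_s I_s = 349.98 × 185.18 = 64809 W.
P_in = P_out/η = 64809/0.970 = 66813 W.
I_p = P_in/V_p = 66813/11000 = 6.07 A.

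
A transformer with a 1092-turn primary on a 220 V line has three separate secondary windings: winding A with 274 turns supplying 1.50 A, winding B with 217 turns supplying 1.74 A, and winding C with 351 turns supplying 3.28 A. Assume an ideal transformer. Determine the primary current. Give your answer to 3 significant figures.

V_A = 220 × 274/1092 = 55.201 V; V_B = 220 × 217/1092 = 43.718 V; V_C = 220 × 351/1092 = 70.714 V.
P_out = V_A I_A + V_B I_B + V_C I_C = 55.201×1.50 + 43.718×1.74 + 70.714×3.28 = 82.802 + 76.069 + 231.94 = 390.81 W.
Ideal ⇒ P_in = P_out, so I_p = P_out/V_p = 390.81/220 = 1.78 A.

I_p ≈ 1.78 A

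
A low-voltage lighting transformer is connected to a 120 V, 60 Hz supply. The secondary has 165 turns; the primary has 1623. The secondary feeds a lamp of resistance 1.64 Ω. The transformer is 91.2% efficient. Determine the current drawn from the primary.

I_p ≈ 0.829 A

V_s = 120 × 165/1623 = 12.200 V.
I_s = V_s/R = 12.200/1.64 = 7.4388 A.
P_out = V_s I_s = 12.200 × 7.4388 = 90.751 W.
P_in = P_out/η = 90.751/0.912 = 99.507 W.
I_p = P_in/V_p = 99.507/120 = 0.829 A.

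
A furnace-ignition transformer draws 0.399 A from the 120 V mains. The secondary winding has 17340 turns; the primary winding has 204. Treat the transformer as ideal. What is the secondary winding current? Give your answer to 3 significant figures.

I_s/I_p = N_p/N_s, so I_s = 0.399 × 204/17340 = 0.00469 A.

I_s ≈ 0.00469 A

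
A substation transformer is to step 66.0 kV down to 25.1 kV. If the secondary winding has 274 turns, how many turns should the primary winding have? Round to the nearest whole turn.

N_p = 720 turns

N_p/N_s = V_p/V_s, so N_p = 274 × 66000/25100 = 720.5 ≈ 720 turns.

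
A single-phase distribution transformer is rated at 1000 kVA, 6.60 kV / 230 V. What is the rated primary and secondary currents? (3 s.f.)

I_p = S/V_p = 1000000/6600 = 152 A.
I_s = S/V_s = 1000000/230 = 4350 A.

I_p ≈ 152 A, I_s ≈ 4350 A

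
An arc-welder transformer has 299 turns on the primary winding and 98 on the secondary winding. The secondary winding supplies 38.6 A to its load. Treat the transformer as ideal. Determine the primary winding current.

I_p ≈ 12.7 A

For an ideal transformer I_p/I_s = N_s/N_p, so I_p = 38.6 × 98/299 = 12.7 A.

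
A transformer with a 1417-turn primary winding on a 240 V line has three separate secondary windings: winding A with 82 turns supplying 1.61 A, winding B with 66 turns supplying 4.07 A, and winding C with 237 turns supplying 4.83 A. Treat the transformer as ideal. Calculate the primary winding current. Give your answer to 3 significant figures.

I_p ≈ 1.09 A

V_A = 240 × 82/1417 = 13.888 V; V_B = 240 × 66/1417 = 11.179 V; V_C = 240 × 237/1417 = 40.141 V.
P_out = V_A I_A + V_B I_B + V_C I_C = 13.888×1.61 + 11.179×4.07 + 40.141×4.83 = 22.360 + 45.497 + 193.88 = 261.74 W.
Ideal ⇒ P_in = P_out, so I_p = P_out/V_p = 261.74/240 = 1.09 A.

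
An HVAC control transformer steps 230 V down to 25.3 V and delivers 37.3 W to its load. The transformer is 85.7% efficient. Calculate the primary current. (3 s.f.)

I_p ≈ 0.189 A

P_in = P_out/η = 37.3/0.857 = 43.524 W.
I_p = P_in/V_p = 43.524/230 = 0.189 A.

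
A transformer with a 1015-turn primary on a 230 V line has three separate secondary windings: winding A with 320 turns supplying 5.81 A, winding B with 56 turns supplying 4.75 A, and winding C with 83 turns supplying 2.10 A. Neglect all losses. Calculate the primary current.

V_A = 230 × 320/1015 = 72.512 V; V_B = 230 × 56/1015 = 12.690 V; V_C = 230 × 83/1015 = 18.808 V.
P_out = V_A I_A + V_B I_B + V_C I_C = 72.512×5.81 + 12.690×4.75 + 18.808×2.10 = 421.30 + 60.276 + 39.497 = 521.07 W.
Ideal ⇒ P_in = P_out, so I_p = P_out/V_p = 521.07/230 = 2.27 A.

I_p ≈ 2.27 A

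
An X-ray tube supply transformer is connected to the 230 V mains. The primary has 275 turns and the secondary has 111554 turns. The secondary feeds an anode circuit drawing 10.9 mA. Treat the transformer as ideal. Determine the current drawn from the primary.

I_p ≈ 4.42 A

For an ideal transformer I_p N_p = I_s N_s, so I_p = 0.0109 × 111554/275 = 4.42 A.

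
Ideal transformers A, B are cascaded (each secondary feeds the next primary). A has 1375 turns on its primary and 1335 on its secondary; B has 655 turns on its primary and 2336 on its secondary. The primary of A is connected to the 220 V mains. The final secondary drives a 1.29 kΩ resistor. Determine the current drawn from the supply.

After A: V = 220.00 × 1335/1375 = 213.60 V.
After B: V = 213.60 × 2336/655 = 761.79 V.
I_load = 761.79/1290 = 0.59053 A, so P_out = 761.79 × 0.59053 = 449.86 W.
All ideal ⇒ P_in = P_out, so I_supply = 449.86/220 = 2.04 A.

I_supply ≈ 2.04 A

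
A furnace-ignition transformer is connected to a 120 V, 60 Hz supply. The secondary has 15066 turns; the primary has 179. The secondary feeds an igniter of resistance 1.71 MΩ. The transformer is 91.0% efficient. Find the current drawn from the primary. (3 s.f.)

I_p ≈ 0.546 A

V_s = 120 × 15066/179 = 10100 V.
I_s = V_s/R = 10100/(1.71×10^6) = 0.0059065 A.
P_out = V_s I_s = 10100 × 0.0059065 = 59.656 W.
P_in = P_out/η = 59.656/0.910 = 65.556 W.
I_p = P_in/V_p = 65.556/120 = 0.546 A.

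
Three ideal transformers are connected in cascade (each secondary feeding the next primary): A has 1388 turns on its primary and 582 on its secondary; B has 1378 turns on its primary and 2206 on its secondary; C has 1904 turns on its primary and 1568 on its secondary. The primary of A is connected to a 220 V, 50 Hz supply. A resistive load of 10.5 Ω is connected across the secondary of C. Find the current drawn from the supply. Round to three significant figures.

I_supply ≈ 6.40 A

After A: V = 220.00 × 582/1388 = 92.248 V.
After B: V = 92.248 × 2206/1378 = 147.68 V.
After C: V = 147.68 × 1568/1904 = 121.62 V.
I_load = 121.62/10.5 = 11.582 A, so P_out = 121.62 × 11.582 = 1408.6 W.
All ideal ⇒ P_in = P_out, so I_supply = 1408.6/220 = 6.40 A.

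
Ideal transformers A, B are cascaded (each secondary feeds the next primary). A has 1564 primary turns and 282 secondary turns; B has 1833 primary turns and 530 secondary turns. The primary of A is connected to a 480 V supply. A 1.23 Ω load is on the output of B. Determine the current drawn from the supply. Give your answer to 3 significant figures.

After A: V = 480.00 × 282/1564 = 86.547 V.
After B: V = 86.547 × 530/1833 = 25.025 V.
I_load = 25.025/1.23 = 20.345 A, so P_out = 25.025 × 20.345 = 509.13 W.
All ideal ⇒ P_in = P_out, so I_supply = 509.13/480 = 1.06 A.

I_supply ≈ 1.06 A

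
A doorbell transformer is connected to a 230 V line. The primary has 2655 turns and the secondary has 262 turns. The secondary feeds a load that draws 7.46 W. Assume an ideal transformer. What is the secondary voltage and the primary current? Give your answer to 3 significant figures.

V_s ≈ 22.7 V, I_p ≈ 0.0324 A

V_s = V_p × N_s/N_p = 230 × 262/2655 = 22.697 V.
I_s = P/V_s = 7.46/22.697 = 0.32868 A.
I_p = I_s × N_s/N_p = 0.32868 × 262/2655 = 0.0324 A.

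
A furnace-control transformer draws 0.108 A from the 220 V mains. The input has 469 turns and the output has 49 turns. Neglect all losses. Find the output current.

I_out ≈ 1.03 A

I_out/I_in = N_in/N_out, so I_out = 0.108 × 469/49 = 1.03 A.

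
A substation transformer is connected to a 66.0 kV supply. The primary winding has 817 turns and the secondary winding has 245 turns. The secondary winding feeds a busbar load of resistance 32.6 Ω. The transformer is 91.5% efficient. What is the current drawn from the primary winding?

V_s = 66000 × 245/817 = 19792 V.
I_s = V_s/R = 19792/32.6 = 607.11 A.
P_out = V_s I_s = 19792 × 607.11 = 1.2016×10^7 W.
P_in = P_out/η = 1.2016×10^7/0.915 = 1.3132×10^7 W.
I_p = P_in/V_p = 1.3132×10^7/66000 = 199 A.

I_p ≈ 199 A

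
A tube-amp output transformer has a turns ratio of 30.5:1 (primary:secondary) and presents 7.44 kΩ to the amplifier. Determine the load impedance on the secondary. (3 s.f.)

Z_s = Z_p/(N_p/N_s)² = 7440/30.5² = 8.00 Ω.

Z_s ≈ 8.00 Ω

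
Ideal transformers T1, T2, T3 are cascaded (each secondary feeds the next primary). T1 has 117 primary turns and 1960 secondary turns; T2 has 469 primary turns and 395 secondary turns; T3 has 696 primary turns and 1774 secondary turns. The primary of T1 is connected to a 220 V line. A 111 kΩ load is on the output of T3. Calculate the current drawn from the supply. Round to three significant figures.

Secondary of T1: V = 220.00 × 1960/117 = 3685.5 V.
Secondary of T2: V = 3685.5 × 395/469 = 3104.0 V.
Secondary of T3: V = 3104.0 × 1774/696 = 7911.5 V.
I_load = 7911.5/111000 = 0.071275 A, so P_out = 7911.5 × 0.071275 = 563.90 W.
All ideal ⇒ P_in = P_out, so I_supply = 563.90/220 = 2.56 A.

I_supply ≈ 2.56 A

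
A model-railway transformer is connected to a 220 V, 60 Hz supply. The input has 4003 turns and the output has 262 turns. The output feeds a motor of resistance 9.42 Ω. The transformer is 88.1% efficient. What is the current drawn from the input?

V_out = 220 × 262/4003 = 14.399 V.
I_out = V_out/R = 14.399/9.42 = 1.5286 A.
P_out = V_out I_out = 14.399 × 1.5286 = 22.010 W.
P_in = P_out/η = 22.010/0.881 = 24.983 W.
I_in = P_in/V_in = 24.983/220 = 0.114 A.

I_in ≈ 0.114 A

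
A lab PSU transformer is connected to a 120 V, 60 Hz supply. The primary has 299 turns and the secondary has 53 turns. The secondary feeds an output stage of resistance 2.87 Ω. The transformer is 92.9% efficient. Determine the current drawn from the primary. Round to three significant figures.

I_p ≈ 1.41 A

V_s = 120 × 53/299 = 21.271 V.
I_s = V_s/R = 21.271/2.87 = 7.4115 A.
P_out = V_s I_s = 21.271 × 7.4115 = 157.65 W.
P_in = P_out/η = 157.65/0.929 = 169.70 W.
I_p = P_in/V_p = 169.70/120 = 1.41 A.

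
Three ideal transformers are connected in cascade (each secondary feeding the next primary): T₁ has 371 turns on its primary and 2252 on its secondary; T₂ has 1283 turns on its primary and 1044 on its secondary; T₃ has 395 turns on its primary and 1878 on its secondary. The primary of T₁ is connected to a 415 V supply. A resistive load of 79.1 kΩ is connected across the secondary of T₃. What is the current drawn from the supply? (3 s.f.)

I_supply ≈ 2.89 A

Secondary of T₁: V = 415.00 × 2252/371 = 2519.1 V.
Secondary of T₂: V = 2519.1 × 1044/1283 = 2049.8 V.
Secondary of T₃: V = 2049.8 × 1878/395 = 9745.7 V.
I_load = 9745.7/79100 = 0.12321 A, so P_out = 9745.7 × 0.12321 = 1200.8 W.
All ideal ⇒ P_in = P_out, so I_supply = 1200.8/415 = 2.89 A.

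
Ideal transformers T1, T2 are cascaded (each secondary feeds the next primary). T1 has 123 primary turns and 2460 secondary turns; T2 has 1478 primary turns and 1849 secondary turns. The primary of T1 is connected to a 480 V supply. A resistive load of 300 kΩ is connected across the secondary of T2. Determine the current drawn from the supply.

I_supply ≈ 1.00 A

After T1: V = 480.00 × 2460/123 = 9600.0 V.
After T2: V = 9600.0 × 1849/1478 = 12010 V.
I_load = 12010/300000 = 0.040032 A, so P_out = 12010 × 0.040032 = 480.78 W.
All ideal ⇒ P_in = P_out, so I_supply = 480.78/480 = 1.00 A.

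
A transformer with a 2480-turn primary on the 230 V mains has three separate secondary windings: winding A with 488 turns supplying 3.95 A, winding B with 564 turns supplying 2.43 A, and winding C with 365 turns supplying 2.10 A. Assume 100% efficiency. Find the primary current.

V_A = 230 × 488/2480 = 45.258 V; V_B = 230 × 564/2480 = 52.306 V; V_C = 230 × 365/2480 = 33.851 V.
P_out = V_A I_A + V_B I_B + V_C I_C = 45.258×3.95 + 52.306×2.43 + 33.851×2.10 = 178.77 + 127.10 + 71.087 = 376.96 W.
Ideal ⇒ P_in = P_out, so I_p = P_out/V_p = 376.96/230 = 1.64 A.

I_p ≈ 1.64 A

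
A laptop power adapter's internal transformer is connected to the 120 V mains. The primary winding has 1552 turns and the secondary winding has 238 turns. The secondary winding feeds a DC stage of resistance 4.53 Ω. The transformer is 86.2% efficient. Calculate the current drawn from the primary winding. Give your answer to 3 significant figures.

I_p ≈ 0.723 A

V_s = 120 × 238/1552 = 18.402 V.
I_s = V_s/R = 18.402/4.53 = 4.0623 A.
P_out = V_s I_s = 18.402 × 4.0623 = 74.754 W.
P_in = P_out/η = 74.754/0.862 = 86.722 W.
I_p = P_in/V_p = 86.722/120 = 0.723 A.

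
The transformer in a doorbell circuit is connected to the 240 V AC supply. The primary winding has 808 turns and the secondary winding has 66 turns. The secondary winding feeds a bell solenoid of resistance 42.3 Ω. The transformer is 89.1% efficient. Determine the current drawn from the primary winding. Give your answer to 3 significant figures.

I_p ≈ 0.0425 A

V_s = 240 × 66/808 = 19.604 V.
I_s = V_s/R = 19.604/42.3 = 0.46345 A.
P_out = V_s I_s = 19.604 × 0.46345 = 9.0855 W.
P_in = P_out/η = 9.0855/0.891 = 10.197 W.
I_p = P_in/V_p = 10.197/240 = 0.0425 A.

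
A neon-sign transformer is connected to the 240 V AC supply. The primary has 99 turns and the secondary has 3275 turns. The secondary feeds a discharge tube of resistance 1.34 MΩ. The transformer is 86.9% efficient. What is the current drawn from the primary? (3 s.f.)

V_s = 240 × 3275/99 = 7939.4 V.
I_s = V_s/R = 7939.4/(1.34×10^6) = 0.0059249 A.
P_out = V_s I_s = 7939.4 × 0.0059249 = 47.040 W.
P_in = P_out/η = 47.040/0.869 = 54.132 W.
I_p = P_in/V_p = 54.132/240 = 0.226 A.

I_p ≈ 0.226 A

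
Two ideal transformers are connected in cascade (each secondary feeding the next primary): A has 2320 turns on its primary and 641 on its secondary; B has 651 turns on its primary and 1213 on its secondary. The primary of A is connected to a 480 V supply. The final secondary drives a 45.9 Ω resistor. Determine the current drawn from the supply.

I_supply ≈ 2.77 A

After A: V = 480.00 × 641/2320 = 132.62 V.
After B: V = 132.62 × 1213/651 = 247.11 V.
I_load = 247.11/45.9 = 5.3837 A, so P_out = 247.11 × 5.3837 = 1330.4 W.
All ideal ⇒ P_in = P_out, so I_supply = 1330.4/480 = 2.77 A.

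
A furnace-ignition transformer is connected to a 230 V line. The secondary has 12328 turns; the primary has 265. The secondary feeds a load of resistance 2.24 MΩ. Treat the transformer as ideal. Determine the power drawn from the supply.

P ≈ 51.1 W

V_s = V_p × N_s/N_p = 230 × 12328/265 = 10700 V.
I_s = V_s/R = 10700/(2.24×10^6) = 0.0047767 A.
I_p = I_s × N_s/N_p = 0.0047767 × 12328/265 = 0.22221 A.
P = V_p I_p = 230 × 0.22221 = 51.1 W.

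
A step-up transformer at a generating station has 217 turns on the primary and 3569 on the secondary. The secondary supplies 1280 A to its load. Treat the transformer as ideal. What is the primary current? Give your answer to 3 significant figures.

For an ideal transformer I_p/I_s = N_s/N_p, so I_p = 1280 × 3569/217 = 21100 A.

I_p ≈ 21100 A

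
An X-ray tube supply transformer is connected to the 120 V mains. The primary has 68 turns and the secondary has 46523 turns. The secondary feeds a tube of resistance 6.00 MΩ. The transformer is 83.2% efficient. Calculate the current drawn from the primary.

V_s = 120 × 46523/68 = 82099 V.
I_s = V_s/R = 82099/(6.00×10^6) = 0.013683 A.
P_out = V_s I_s = 82099 × 0.013683 = 1123.4 W.
P_in = P_out/η = 1123.4/0.832 = 1350.2 W.
I_p = P_in/V_p = 1350.2/120 = 11.3 A.

I_p ≈ 11.3 A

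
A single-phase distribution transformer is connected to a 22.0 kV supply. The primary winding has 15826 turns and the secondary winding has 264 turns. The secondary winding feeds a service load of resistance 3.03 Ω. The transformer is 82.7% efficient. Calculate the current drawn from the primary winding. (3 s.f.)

V_s = 22000 × 264/15826 = 366.99 V.
I_s = V_s/R = 366.99/3.03 = 121.12 A.
P_out = V_s I_s = 366.99 × 121.12 = 44450 W.
P_in = P_out/η = 44450/0.827 = 53748 W.
I_p = P_in/V_p = 53748/22000 = 2.44 A.

I_p ≈ 2.44 A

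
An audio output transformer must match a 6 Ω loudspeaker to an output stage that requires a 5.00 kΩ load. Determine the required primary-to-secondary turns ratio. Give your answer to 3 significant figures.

Z_p/Z_s = (N_p/N_s)², so N_p/N_s = √(5000/6) = √833 = 28.9.

N_p/N_s ≈ 28.9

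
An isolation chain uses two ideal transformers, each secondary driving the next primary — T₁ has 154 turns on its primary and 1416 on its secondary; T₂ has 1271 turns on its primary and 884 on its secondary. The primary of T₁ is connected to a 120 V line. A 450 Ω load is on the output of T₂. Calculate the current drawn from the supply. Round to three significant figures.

I_supply ≈ 10.9 A

Secondary of T₁: V = 120.00 × 1416/154 = 1103.4 V.
Secondary of T₂: V = 1103.4 × 884/1271 = 767.42 V.
I_load = 767.42/450 = 1.7054 A, so P_out = 767.42 × 1.7054 = 1308.7 W.
All ideal ⇒ P_in = P_out, so I_supply = 1308.7/120 = 10.9 A.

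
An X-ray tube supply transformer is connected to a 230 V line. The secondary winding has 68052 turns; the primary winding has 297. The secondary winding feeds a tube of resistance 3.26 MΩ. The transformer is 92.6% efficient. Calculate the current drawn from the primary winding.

I_p ≈ 4.00 A

V_s = 230 × 68052/297 = 52700 V.
I_s = V_s/R = 52700/(3.26×10^6) = 0.016166 A.
P_out = V_s I_s = 52700 × 0.016166 = 851.94 W.
P_in = P_out/η = 851.94/0.926 = 920.02 W.
I_p = P_in/V_p = 920.02/230 = 4.00 A.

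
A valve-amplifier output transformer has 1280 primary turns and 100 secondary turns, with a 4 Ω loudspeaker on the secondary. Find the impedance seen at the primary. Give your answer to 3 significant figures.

Z_p = (N_p/N_s)² × Z_s = (1280/100)² × 4 = 655 Ω.

Z_p ≈ 655 Ω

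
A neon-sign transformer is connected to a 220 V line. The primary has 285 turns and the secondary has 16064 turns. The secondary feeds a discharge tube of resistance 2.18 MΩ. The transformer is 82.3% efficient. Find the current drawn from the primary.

I_p ≈ 0.390 A

V_s = 220 × 16064/285 = 12400 V.
I_s = V_s/R = 12400/(2.18×10^6) = 0.0056882 A.
P_out = V_s I_s = 12400 × 0.0056882 = 70.535 W.
P_in = P_out/η = 70.535/0.823 = 85.705 W.
I_p = P_in/V_p = 85.705/220 = 0.390 A.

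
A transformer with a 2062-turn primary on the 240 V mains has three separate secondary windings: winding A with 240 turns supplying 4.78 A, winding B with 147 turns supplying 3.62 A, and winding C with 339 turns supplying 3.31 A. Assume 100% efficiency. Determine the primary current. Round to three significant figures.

I_p ≈ 1.36 A

V_A = 240 × 240/2062 = 27.934 V; V_B = 240 × 147/2062 = 17.110 V; V_C = 240 × 339/2062 = 39.457 V.
P_out = V_A I_A + V_B I_B + V_C I_C = 27.934×4.78 + 17.110×3.62 + 39.457×3.31 = 133.52 + 61.937 + 130.60 = 326.06 W.
Ideal ⇒ P_in = P_out, so I_p = P_out/V_p = 326.06/240 = 1.36 A.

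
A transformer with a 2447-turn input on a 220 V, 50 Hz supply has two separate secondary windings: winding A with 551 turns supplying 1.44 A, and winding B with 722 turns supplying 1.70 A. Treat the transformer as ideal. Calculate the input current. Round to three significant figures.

I_in ≈ 0.826 A

V_A = 220 × 551/2447 = 49.538 V; V_B = 220 × 722/2447 = 64.912 V.
P_out = V_A I_A + V_B I_B = 49.538×1.44 + 64.912×1.70 = 71.335 + 110.35 = 181.69 W.
Ideal ⇒ P_in = P_out, so I_in = P_out/V_in = 181.69/220 = 0.826 A.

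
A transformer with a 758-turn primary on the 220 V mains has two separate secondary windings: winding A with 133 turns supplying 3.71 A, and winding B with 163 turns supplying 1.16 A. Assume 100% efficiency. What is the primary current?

V_A = 220 × 133/758 = 38.602 V; V_B = 220 × 163/758 = 47.309 V.
P_out = V_A I_A + V_B I_B = 38.602×3.71 + 47.309×1.16 = 143.21 + 54.878 = 198.09 W.
Ideal ⇒ P_in = P_out, so I_p = P_out/V_p = 198.09/220 = 0.900 A.

I_p ≈ 0.900 A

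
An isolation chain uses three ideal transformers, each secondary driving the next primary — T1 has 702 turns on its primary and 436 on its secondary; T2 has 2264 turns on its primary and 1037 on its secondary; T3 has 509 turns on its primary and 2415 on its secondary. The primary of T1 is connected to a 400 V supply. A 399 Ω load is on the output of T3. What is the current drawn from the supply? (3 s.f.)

I_supply ≈ 1.83 A

Secondary of T1: V = 400.00 × 436/702 = 248.43 V.
Secondary of T2: V = 248.43 × 1037/2264 = 113.79 V.
Secondary of T3: V = 113.79 × 2415/509 = 539.90 V.
I_load = 539.90/399 = 1.3531 A, so P_out = 539.90 × 1.3531 = 730.55 W.
All ideal ⇒ P_in = P_out, so I_supply = 730.55/400 = 1.83 A.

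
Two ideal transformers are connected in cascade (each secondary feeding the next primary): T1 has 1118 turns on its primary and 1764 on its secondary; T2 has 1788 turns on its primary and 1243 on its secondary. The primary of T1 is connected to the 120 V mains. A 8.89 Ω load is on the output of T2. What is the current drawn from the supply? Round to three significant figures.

After T1: V = 120.00 × 1764/1118 = 189.34 V.
After T2: V = 189.34 × 1243/1788 = 131.63 V.
I_load = 131.63/8.89 = 14.806 A, so P_out = 131.63 × 14.806 = 1948.9 W.
All ideal ⇒ P_in = P_out, so I_supply = 1948.9/120 = 16.2 A.

I_supply ≈ 16.2 A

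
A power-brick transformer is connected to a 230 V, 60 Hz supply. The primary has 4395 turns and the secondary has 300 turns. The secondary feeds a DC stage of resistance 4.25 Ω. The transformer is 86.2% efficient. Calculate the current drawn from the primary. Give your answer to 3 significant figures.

V_s = 230 × 300/4395 = 15.700 V.
I_s = V_s/R = 15.700/4.25 = 3.6940 A.
P_out = V_s I_s = 15.700 × 3.6940 = 57.995 W.
P_in = P_out/η = 57.995/0.862 = 67.280 W.
I_p = P_in/V_p = 67.280/230 = 0.293 A.

I_p ≈ 0.293 A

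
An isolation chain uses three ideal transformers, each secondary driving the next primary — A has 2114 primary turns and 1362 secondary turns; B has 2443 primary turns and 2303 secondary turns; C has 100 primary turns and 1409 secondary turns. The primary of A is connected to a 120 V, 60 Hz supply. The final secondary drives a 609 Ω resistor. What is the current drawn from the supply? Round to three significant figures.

After A: V = 120.00 × 1362/2114 = 77.313 V.
After B: V = 77.313 × 2303/2443 = 72.883 V.
After C: V = 72.883 × 1409/100 = 1026.9 V.
I_load = 1026.9/609 = 1.6862 A, so P_out = 1026.9 × 1.6862 = 1731.6 W.
All ideal ⇒ P_in = P_out, so I_supply = 1731.6/120 = 14.4 A.

I_supply ≈ 14.4 A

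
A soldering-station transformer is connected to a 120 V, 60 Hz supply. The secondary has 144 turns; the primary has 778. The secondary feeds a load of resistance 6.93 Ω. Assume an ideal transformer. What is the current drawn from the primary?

I_p ≈ 0.593 A

V_s = V_p × N_s/N_p = 120 × 144/778 = 22.211 V.
I_s = V_s/R = 22.211/6.93 = 3.2050 A.
For an ideal transformer I_p N_p = I_s N_s, so I_p = 3.2050 × 144/778 = 0.593 A.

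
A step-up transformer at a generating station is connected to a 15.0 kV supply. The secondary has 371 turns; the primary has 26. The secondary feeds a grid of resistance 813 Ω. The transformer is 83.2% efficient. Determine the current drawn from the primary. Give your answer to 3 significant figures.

I_p ≈ 4520 A

V_s = 15000 × 371/26 = 214040 V.
I_s = V_s/R = 214040/813 = 263.27 A.
P_out = V_s I_s = 214040 × 263.27 = 5.6350×10^7 W.
P_in = P_out/η = 5.6350×10^7/0.832 = 6.7728×10^7 W.
I_p = P_in/V_p = 6.7728×10^7/15000 = 4520 A.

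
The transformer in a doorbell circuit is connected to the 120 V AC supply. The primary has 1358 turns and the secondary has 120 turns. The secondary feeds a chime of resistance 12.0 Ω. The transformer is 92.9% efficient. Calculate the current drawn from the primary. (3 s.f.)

V_s = 120 × 120/1358 = 10.604 V.
I_s = V_s/R = 10.604/12.0 = 0.88365 A.
P_out = V_s I_s = 10.604 × 0.88365 = 9.3701 W.
P_in = P_out/η = 9.3701/0.929 = 10.086 W.
I_p = P_in/V_p = 10.086/120 = 0.0841 A.

I_p ≈ 0.0841 A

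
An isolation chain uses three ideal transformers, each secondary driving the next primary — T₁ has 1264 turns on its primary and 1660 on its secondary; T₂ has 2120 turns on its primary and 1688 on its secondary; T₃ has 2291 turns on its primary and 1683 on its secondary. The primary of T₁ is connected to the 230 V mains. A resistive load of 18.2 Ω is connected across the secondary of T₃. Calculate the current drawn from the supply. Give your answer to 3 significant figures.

Secondary of T₁: V = 230.00 × 1660/1264 = 302.06 V.
Secondary of T₂: V = 302.06 × 1688/2120 = 240.51 V.
Secondary of T₃: V = 240.51 × 1683/2291 = 176.68 V.
I_load = 176.68/18.2 = 9.7076 A, so P_out = 176.68 × 9.7076 = 1715.1 W.
All ideal ⇒ P_in = P_out, so I_supply = 1715.1/230 = 7.46 A.

I_supply ≈ 7.46 A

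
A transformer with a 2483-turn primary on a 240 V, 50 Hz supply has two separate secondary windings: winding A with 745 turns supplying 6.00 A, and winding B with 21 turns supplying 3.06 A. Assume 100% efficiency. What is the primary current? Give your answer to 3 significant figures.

V_A = 240 × 745/2483 = 72.010 V; V_B = 240 × 21/2483 = 2.0298 V.
P_out = V_A I_A + V_B I_B = 72.010×6.00 + 2.0298×3.06 = 432.06 + 6.2112 = 438.27 W.
Ideal ⇒ P_in = P_out, so I_p = P_out/V_p = 438.27/240 = 1.83 A.

I_p ≈ 1.83 A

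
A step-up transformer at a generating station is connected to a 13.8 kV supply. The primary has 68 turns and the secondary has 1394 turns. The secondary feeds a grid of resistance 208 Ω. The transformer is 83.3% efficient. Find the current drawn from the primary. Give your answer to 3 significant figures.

V_s = 13800 × 1394/68 = 282900 V.
I_s = V_s/R = 282900/208 = 1360.1 A.
P_out = V_s I_s = 282900 × 1360.1 = 3.8477×10^8 W.
P_in = P_out/η = 3.8477×10^8/0.833 = 4.6191×10^8 W.
I_p = P_in/V_p = 4.6191×10^8/13800 = 33500 A.

I_p ≈ 33500 A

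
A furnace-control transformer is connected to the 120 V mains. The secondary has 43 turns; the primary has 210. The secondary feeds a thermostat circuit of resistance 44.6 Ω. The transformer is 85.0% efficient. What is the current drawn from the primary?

V_s = 120 × 43/210 = 24.571 V.
I_s = V_s/R = 24.571/44.6 = 0.55093 A.
P_out = V_s I_s = 24.571 × 0.55093 = 13.537 W.
P_in = P_out/η = 13.537/0.850 = 15.926 W.
I_p = P_in/V_p = 15.926/120 = 0.133 A.

I_p ≈ 0.133 A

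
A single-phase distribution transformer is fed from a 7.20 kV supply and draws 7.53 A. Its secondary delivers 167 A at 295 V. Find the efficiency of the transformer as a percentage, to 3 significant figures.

P_in = 7200 × 7.53 = 54216.0 W.
P_out = 295 × 167 = 49265.0 W.
η = P_out/P_in = 49265.0/54216.0 = 0.909.

η ≈ 90.9%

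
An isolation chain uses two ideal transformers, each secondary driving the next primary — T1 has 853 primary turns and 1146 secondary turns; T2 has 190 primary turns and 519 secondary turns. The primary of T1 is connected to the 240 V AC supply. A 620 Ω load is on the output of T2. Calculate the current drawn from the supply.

I_supply ≈ 5.21 A

Secondary of T1: V = 240.00 × 1146/853 = 322.44 V.
Secondary of T2: V = 322.44 × 519/190 = 880.77 V.
I_load = 880.77/620 = 1.4206 A, so P_out = 880.77 × 1.4206 = 1251.2 W.
All ideal ⇒ P_in = P_out, so I_supply = 1251.2/240 = 5.21 A.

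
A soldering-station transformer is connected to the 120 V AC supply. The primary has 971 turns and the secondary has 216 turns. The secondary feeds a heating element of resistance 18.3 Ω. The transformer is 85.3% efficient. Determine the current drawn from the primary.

I_p ≈ 0.380 A

V_s = 120 × 216/971 = 26.694 V.
I_s = V_s/R = 26.694/18.3 = 1.4587 A.
P_out = V_s I_s = 26.694 × 1.4587 = 38.939 W.
P_in = P_out/η = 38.939/0.853 = 45.649 W.
I_p = P_in/V_p = 45.649/120 = 0.380 A.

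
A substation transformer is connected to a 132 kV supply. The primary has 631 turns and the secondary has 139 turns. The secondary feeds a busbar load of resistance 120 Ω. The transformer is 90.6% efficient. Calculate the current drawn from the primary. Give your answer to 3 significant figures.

I_p ≈ 58.9 A

V_s = 132000 × 139/631 = 29078 V.
I_s = V_s/R = 29078/120 = 242.31 A.
P_out = V_s I_s = 29078 × 242.31 = 7.0459×10^6 W.
P_in = P_out/η = 7.0459×10^6/0.906 = 7.7769×10^6 W.
I_p = P_in/V_p = 7.7769×10^6/132000 = 58.9 A.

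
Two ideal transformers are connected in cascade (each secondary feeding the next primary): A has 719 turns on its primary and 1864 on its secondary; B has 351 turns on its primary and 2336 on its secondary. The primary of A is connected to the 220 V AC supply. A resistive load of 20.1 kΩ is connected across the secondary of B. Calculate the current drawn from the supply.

Secondary of A: V = 220.00 × 1864/719 = 570.35 V.
Secondary of B: V = 570.35 × 2336/351 = 3795.8 V.
I_load = 3795.8/20100 = 0.18885 A, so P_out = 3795.8 × 0.18885 = 716.83 W.
All ideal ⇒ P_in = P_out, so I_supply = 716.83/220 = 3.26 A.

I_supply ≈ 3.26 A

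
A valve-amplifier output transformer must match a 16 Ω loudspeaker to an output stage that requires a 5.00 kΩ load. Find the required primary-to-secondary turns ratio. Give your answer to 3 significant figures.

N_p/N_s ≈ 17.7

Z_p/Z_s = (N_p/N_s)², so N_p/N_s = √(5000/16) = √312 = 17.7.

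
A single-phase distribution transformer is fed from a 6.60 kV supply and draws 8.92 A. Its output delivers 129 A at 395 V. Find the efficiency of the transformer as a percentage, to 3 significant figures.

P_in = 6600 × 8.92 = 58872.0 W.
P_out = 395 × 129 = 50955.0 W.
η = P_out/P_in = 50955.0/58872.0 = 0.866.

η ≈ 86.6%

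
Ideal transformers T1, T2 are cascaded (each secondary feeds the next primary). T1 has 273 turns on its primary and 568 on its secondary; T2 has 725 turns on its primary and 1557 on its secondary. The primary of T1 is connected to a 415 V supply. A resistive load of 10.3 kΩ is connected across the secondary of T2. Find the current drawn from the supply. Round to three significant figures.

After T1: V = 415.00 × 568/273 = 863.44 V.
After T2: V = 863.44 × 1557/725 = 1854.3 V.
I_load = 1854.3/10300 = 0.18003 A, so P_out = 1854.3 × 0.18003 = 333.83 W.
All ideal ⇒ P_in = P_out, so I_supply = 333.83/415 = 0.804 A.

I_supply ≈ 0.804 A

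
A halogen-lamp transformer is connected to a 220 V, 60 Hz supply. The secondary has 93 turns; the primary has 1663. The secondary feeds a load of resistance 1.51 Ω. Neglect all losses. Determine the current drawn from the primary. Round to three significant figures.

I_p ≈ 0.456 A

V_s = V_p × N_s/N_p = 220 × 93/1663 = 12.303 V.
I_s = V_s/R = 12.303/1.51 = 8.1477 A.
For an ideal transformer I_p N_p = I_s N_s, so I_p = 8.1477 × 93/1663 = 0.456 A.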